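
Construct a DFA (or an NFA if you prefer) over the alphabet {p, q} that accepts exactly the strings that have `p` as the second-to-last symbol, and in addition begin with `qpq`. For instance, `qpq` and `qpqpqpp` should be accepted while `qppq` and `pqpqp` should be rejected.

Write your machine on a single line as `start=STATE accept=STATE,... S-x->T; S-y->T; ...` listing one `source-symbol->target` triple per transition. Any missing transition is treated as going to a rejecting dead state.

start=A; accept=I,L; A-p->B; A-q->C; B-p->D; B-q->E; C-p->F; C-q->G; D-p->D; D-q->E; E-p->H; E-q->G; F-p->D; F-q->I; G-p->H; G-q->G; H-p->D; H-q->E; I-p->J; I-q->K; J-p->L; J-q->I; K-p->J; K-q->K; L-p->L; L-q->I

Build one automaton per condition and run them in lockstep. The first has 7 states tracking the last 2 symbols read; the second has 5 states tracking whether the input so far still matches the prefix `qpq`. A product state is a pair (one from each), accepting exactly when both do.
A 12-state machine:
       p  q 
>  A   B  C 
   B   D  E 
   C   F  G 
   D   D  E 
   E   H  G 
   F   D  I 
   G   H  G 
   H   D  E 
 * I   J  K 
   J   L  I 
   K   J  K 
 * L   L  I 
(> = start, * = accepting)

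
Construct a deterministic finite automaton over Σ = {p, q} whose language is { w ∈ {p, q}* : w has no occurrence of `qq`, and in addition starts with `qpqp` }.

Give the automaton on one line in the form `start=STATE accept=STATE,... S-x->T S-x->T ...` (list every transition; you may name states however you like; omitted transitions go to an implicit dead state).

start=S0 accept=S5,S6 S0-p->S1 S0-q->S2 S1-p->S1 S1-q->S1 S2-p->S3 S2-q->S1 S3-p->S1 S3-q->S4 S4-p->S5 S4-q->S1 S5-p->S5 S5-q->S6 S6-p->S5 S6-q->S1

Build one automaton per condition and run them in lockstep. One (3 states) tracks partial matches of the forbidden pattern `qq`; the other (6 states) tracks whether the input so far still matches the prefix `qpqp`. Each combined state is a pair, one component from each; accept when both components accept. After merging equivalent states the machine shrinks.
7 states suffice.
        p   q  
>  S0   S1  S2 
   S1   S1  S1 
   S2   S3  S1 
   S3   S1  S4 
   S4   S5  S1 
 * S5   S5  S6 
 * S6   S5  S1 
(> = start, * = accepting)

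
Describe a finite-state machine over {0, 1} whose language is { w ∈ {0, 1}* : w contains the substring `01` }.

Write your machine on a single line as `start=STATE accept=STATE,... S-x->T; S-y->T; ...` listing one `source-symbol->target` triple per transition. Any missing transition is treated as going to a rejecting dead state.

Track how much of `01` has been matched so far: state A is no progress, C is the absorbing accept state reached once `01` has occurred. Intermediate states record partial matches; on a mismatch, fall back to the longest reusable overlap.
       0  1 
>  A   B  A 
   B   B  C 
 * C   C  C 
(> = start, * = accepting)

start=A; accept=C; A-0->B; A-1->A; B-0->B; B-1->C; C-0->C; C-1->C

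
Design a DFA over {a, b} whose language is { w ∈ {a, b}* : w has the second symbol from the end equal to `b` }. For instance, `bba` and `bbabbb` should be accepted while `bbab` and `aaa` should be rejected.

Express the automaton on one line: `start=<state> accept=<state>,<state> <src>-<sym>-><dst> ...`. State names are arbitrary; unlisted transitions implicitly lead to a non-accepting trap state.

A DFA must remember the last 2 symbols (since which symbol is second-to-last isn't known until the input ends). Use one state per possible window of the last ≤2 symbols; accept from those whose window starts with `b`.
        a   b  
>  s0   s1  s2 
   s1   s3  s4 
   s2   s5  s6 
   s3   s3  s4 
   s4   s5  s6 
 * s5   s3  s4 
 * s6   s5  s6 
(> = start, * = accepting)

start=s0 accept=s5,s6 s0-a->s1 s0-b->s2 s1-a->s3 s1-b->s4 s2-a->s5 s2-b->s6 s3-a->s3 s3-b->s4 s4-a->s5 s4-b->s6 s5-a->s3 s5-b->s4 s6-a->s5 s6-b->s6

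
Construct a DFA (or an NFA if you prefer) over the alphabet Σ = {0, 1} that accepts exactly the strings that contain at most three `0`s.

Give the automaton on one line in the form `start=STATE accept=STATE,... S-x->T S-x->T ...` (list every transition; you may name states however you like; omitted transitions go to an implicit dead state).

Only the number of `0`s matters, and only up to 4. Make a chain s0 → s1 → s2 → s3 → s4 advanced by each `0` (with s4 absorbing); every other symbol self-loops. The accepting set is {s0, s1, s2, s3}.
5 states suffice.
        0   1  
>* s0   s1  s0 
 * s1   s2  s1 
 * s2   s3  s2 
 * s3   s4  s3 
   s4   s4  s4 
(> = start, * = accepting)

start=s0 accept=s0,s1,s2,s3 s0-0->s1 s0-1->s0 s1-0->s2 s1-1->s1 s2-0->s3 s2-1->s2 s3-0->s4 s3-1->s3 s4-0->s4 s4-1->s4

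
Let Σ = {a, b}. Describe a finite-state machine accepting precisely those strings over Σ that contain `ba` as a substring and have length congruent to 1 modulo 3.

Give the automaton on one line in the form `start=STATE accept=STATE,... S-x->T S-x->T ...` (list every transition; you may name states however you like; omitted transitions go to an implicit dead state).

start=q0 accept=q8 q0-a->q1 q0-b->q2 q1-a->q3 q1-b->q4 q2-a->q5 q2-b->q4 q3-a->q0 q3-b->q6 q4-a->q7 q4-b->q6 q5-a->q7 q5-b->q7 q6-a->q8 q6-b->q2 q7-a->q8 q7-b->q8 q8-a->q5 q8-b->q5

Handle the two conditions separately and then intersect. The first has 3 states tracking whether and how much of `ba` has been seen; the second has 3 states tracking the input length modulo 3. A product state is a pair (one from each), accepting exactly when both do.
        a   b  
>  q0   q1  q2 
   q1   q3  q4 
   q2   q5  q4 
   q3   q0  q6 
   q4   q7  q6 
   q5   q7  q7 
   q6   q8  q2 
   q7   q8  q8 
 * q8   q5  q5 
(> = start, * = accepting)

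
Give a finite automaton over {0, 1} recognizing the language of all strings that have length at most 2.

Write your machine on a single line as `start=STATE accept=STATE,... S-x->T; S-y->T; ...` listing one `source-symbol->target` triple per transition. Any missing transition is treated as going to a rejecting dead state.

We only need to distinguish lengths 0, 1, …, 2, and '>2'. Chain s0 → s1 → s2 → s3 on every symbol, with s3 looping. Accepting states: {s0, s1, s2}.
        0   1  
>* s0   s1  s1 
 * s1   s2  s2 
 * s2   s3  s3 
   s3   s3  s3 
(> = start, * = accepting)

start=s0; accept=s0,s1,s2; s0-0->s1; s0-1->s1; s1-0->s2; s1-1->s2; s2-0->s3; s2-1->s3; s3-0->s3; s3-1->s3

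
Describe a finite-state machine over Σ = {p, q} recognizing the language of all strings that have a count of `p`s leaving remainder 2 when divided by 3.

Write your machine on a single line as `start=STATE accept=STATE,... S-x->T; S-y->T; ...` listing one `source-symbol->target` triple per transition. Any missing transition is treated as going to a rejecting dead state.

start=S0; accept=S2; S0-p->S1; S0-q->S0; S1-p->S2; S1-q->S1; S2-p->S0; S2-q->S2

Keep the running count of `p`s modulo 3: each `p` advances along the cycle S0 → S1 → S2 → S0 while other symbols loop. Accept at S2.
3 states suffice.
        p   q  
>  S0   S1  S0 
   S1   S2  S1 
 * S2   S0  S2 
(> = start, * = accepting)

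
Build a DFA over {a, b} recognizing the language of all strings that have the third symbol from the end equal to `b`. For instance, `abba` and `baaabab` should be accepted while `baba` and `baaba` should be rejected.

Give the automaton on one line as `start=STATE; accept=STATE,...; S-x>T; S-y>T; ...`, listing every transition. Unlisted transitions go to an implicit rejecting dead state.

start=q0; accept=q11,q12,q13,q14; q0-a>q1; q0-b>q2; q1-a>q3; q1-b>q4; q2-a>q5; q2-b>q6; q3-a>q7; q3-b>q8; q4-a>q9; q4-b>q10; q5-a>q11; q5-b>q12; q6-a>q13; q6-b>q14; q7-a>q7; q7-b>q8; q8-a>q9; q8-b>q10; q9-a>q11; q9-b>q12; q10-a>q13; q10-b>q14; q11-a>q7; q11-b>q8; q12-a>q9; q12-b>q10; q13-a>q11; q13-b>q12; q14-a>q13; q14-b>q14

Because acceptance depends on a position counted from the end, the machine has to buffer the most recent 3 symbols. Make each state the string of the last up-to-3 symbols read; on input `x` shift the window left and append `x`. Accept when the buffered window has length 3 and begins with `b`.
A 15-state machine:
          a    b  
>  q0     q1   q2 
   q1     q3   q4 
   q2     q5   q6 
   q3     q7   q8 
   q4     q9  q10 
   q5    q11  q12 
   q6    q13  q14 
   q7     q7   q8 
   q8     q9  q10 
   q9    q11  q12 
   q10   q13  q14 
 * q11    q7   q8 
 * q12    q9  q10 
 * q13   q11  q12 
 * q14   q13  q14 
(> = start, * = accepting)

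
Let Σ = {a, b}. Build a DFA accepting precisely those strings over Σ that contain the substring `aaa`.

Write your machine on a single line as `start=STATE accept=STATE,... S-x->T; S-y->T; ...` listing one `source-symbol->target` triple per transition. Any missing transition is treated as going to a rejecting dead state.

start=S0; accept=S3; S0-a->S1; S0-b->S0; S1-a->S2; S1-b->S0; S2-a->S3; S2-b->S0; S3-a->S3; S3-b->S3

Track how much of `aaa` has been matched so far: state S0 is no progress, S3 is the absorbing accept state reached once `aaa` has occurred. Intermediate states record partial matches; on a mismatch, fall back to the longest reusable overlap.
4 states suffice.
        a   b  
>  S0   S1  S0 
   S1   S2  S0 
   S2   S3  S0 
 * S3   S3  S3 
(> = start, * = accepting)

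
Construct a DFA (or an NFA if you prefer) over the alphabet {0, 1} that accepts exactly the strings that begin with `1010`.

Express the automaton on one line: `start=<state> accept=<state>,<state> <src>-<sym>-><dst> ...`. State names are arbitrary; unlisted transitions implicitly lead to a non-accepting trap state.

Walk along `1010` while the input agrees: from s0 take `1` to s1, and so on. Any deviation drops to the rejecting sink s5. Once s4 is reached the prefix is confirmed and every continuation is accepted.
A 6-state machine:
        0   1  
>  s0   s5  s1 
   s1   s2  s5 
   s2   s5  s3 
   s3   s4  s5 
 * s4   s4  s4 
   s5   s5  s5 
(> = start, * = accepting)

start=s0 accept=s4 s0-0->s5 s0-1->s1 s1-0->s2 s1-1->s5 s2-0->s5 s2-1->s3 s3-0->s4 s3-1->s5 s4-0->s4 s4-1->s4 s5-0->s5 s5-1->s5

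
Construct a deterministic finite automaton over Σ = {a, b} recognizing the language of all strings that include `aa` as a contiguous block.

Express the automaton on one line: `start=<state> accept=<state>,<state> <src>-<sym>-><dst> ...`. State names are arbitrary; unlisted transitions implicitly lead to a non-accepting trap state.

start=s0 accept=s2 s0-a->s1 s0-b->s0 s1-a->s2 s1-b->s0 s2-a->s2 s2-b->s2

States s0..s1 record the length of the longest prefix of `aa` that matches the current input suffix. Reaching s2 means `aa` has been seen, and we stay there forever. Accept from s2.
A 3-state machine:
        a   b  
>  s0   s1  s0 
   s1   s2  s0 
 * s2   s2  s2 
(> = start, * = accepting)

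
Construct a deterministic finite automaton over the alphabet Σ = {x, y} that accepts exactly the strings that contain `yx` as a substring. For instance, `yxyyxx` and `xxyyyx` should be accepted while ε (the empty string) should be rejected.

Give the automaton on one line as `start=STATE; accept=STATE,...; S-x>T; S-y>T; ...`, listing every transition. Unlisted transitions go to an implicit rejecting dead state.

start=q0; accept=q2; q0-x>q0; q0-y>q1; q1-x>q2; q1-y>q1; q2-x>q2; q2-y>q2

States q0..q1 record the length of the longest prefix of `yx` that matches the current input suffix. Reaching q2 means `yx` has been seen, and we stay there forever. Accept from q2.
With 3 states:
        x   y  
>  q0   q0  q1 
   q1   q2  q1 
 * q2   q2  q2 
(> = start, * = accepting)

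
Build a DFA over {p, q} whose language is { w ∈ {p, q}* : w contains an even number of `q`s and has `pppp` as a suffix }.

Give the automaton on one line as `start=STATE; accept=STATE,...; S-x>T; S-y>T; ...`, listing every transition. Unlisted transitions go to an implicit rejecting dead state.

Build one automaton per condition and run them in lockstep. One (2 states) tracks the count of `q`s modulo 2; the other (5 states) tracks how much of the suffix `pppp` has currently been matched. Each combined state is a pair, one component from each; accept when both components accept. Minimizing collapses redundant product states.
A 6-state machine:
        p   q  
>  S0   S1  S2 
   S1   S3  S2 
   S2   S2  S0 
   S3   S4  S2 
   S4   S5  S2 
 * S5   S5  S2 
(> = start, * = accepting)

start=S0; accept=S5; S0-p>S1; S0-q>S2; S1-p>S3; S1-q>S2; S2-p>S2; S2-q>S0; S3-p>S4; S3-q>S2; S4-p>S5; S4-q>S2; S5-p>S5; S5-q>S2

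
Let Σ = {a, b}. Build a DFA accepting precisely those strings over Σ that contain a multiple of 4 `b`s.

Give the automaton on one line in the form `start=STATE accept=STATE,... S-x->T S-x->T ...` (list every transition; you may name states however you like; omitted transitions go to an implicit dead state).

start=q0 accept=q0 q0-a->q0 q0-b->q1 q1-a->q1 q1-b->q2 q2-a->q2 q2-b->q3 q3-a->q3 q3-b->q0

Keep the running count of `b`s modulo 4: each `b` advances along the cycle q0 → q1 → q2 → q3 → q0 while other symbols loop. Accept at q0.
With 4 states:
        a   b  
>* q0   q0  q1 
   q1   q1  q2 
   q2   q2  q3 
   q3   q3  q0 
(> = start, * = accepting)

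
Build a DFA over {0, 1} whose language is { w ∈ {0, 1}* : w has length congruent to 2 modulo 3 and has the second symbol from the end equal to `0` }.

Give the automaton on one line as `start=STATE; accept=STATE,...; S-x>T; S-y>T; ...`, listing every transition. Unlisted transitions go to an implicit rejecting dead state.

Run two small machines in parallel and take their product. One (3 states) tracks the input length modulo 3; the other (7 states) tracks the last 2 symbols read. Each combined state is a pair, one component from each; accept when both components accept.
15 states suffice.
          0    1  
>  q0     q1   q2 
   q1     q3   q4 
   q2     q5   q6 
 * q3     q7   q8 
 * q4     q9  q10 
   q5     q7   q8 
   q6     q9  q10 
   q7    q11  q12 
   q8    q13  q14 
   q9    q11  q12 
   q10   q13  q14 
   q11    q3   q4 
   q12    q5   q6 
   q13    q3   q4 
   q14    q5   q6 
(> = start, * = accepting)

start=q0; accept=q3,q4; q0-0>q1; q0-1>q2; q1-0>q3; q1-1>q4; q2-0>q5; q2-1>q6; q3-0>q7; q3-1>q8; q4-0>q9; q4-1>q10; q5-0>q7; q5-1>q8; q6-0>q9; q6-1>q10; q7-0>q11; q7-1>q12; q8-0>q13; q8-1>q14; q9-0>q11; q9-1>q12; q10-0>q13; q10-1>q14; q11-0>q3; q11-1>q4; q12-0>q5; q12-1>q6; q13-0>q3; q13-1>q4; q14-0>q5; q14-1>q6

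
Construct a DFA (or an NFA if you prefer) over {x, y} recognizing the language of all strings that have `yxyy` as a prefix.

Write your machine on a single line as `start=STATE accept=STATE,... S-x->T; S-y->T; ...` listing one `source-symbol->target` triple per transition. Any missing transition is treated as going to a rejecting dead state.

start=A; accept=E; A-x->F; A-y->B; B-x->C; B-y->F; C-x->F; C-y->D; D-x->F; D-y->E; E-x->E; E-y->E; F-x->F; F-y->F

Check the first 4 symbols one by one: A through D record how many have matched `yxyy` so far; any wrong symbol goes to the dead state F. After all 4 match we enter the accepting sink E.
A 6-state machine:
       x  y 
>  A   F  B 
   B   C  F 
   C   F  D 
   D   F  E 
 * E   E  E 
   F   F  F 
(> = start, * = accepting)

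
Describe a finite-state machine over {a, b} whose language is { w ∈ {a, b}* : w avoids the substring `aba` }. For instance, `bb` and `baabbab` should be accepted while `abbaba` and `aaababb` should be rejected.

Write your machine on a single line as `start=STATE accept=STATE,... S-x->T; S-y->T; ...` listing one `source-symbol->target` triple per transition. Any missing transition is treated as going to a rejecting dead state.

This is the complement of 'contains `aba`'. Use the same substring-matching states — s0 through s3 holding how much of `aba` has just been matched — but flip the accepting set: everything except the trap s3 accepts.
4 states suffice.
        a   b  
>* s0   s1  s0 
 * s1   s1  s2 
 * s2   s3  s0 
   s3   s3  s3 
(> = start, * = accepting)

start=s0; accept=s0,s1,s2; s0-a->s1; s0-b->s0; s1-a->s1; s1-b->s2; s2-a->s3; s2-b->s0; s3-a->s3; s3-b->s3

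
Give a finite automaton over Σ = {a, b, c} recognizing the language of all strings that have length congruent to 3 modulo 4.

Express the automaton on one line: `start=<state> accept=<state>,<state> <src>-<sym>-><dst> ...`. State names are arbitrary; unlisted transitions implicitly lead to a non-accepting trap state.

start=q0 accept=q3 q0-a->q1 q0-b->q1 q0-c->q1 q1-a->q2 q1-b->q2 q1-c->q2 q2-a->q3 q2-b->q3 q2-c->q3 q3-a->q0 q3-b->q0 q3-c->q0

Count input length modulo 4: every symbol advances one step around the cycle q0 → q1 → q2 → q3 → q0. Accept at q3.
A 4-state machine:
        a   b   c  
>  q0   q1  q1  q1 
   q1   q2  q2  q2 
   q2   q3  q3  q3 
 * q3   q0  q0  q0 
(> = start, * = accepting)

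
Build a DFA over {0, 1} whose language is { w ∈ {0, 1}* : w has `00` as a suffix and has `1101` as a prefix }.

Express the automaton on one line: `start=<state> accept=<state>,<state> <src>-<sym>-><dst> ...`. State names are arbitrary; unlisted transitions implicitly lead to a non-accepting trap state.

Run two small machines in parallel and take their product. One (3 states) tracks how much of the suffix `00` has currently been matched; the other (6 states) tracks whether the input so far still matches the prefix `1101`. Each combined state is a pair, one component from each; accept when both components accept. Equivalent product states are then merged.
An 8-state machine:
       0  1 
>  A   B  C 
   B   B  B 
   C   B  D 
   D   E  B 
   E   B  F 
   F   G  F 
   G   H  F 
 * H   H  F 
(> = start, * = accepting)

start=A accept=H A-0->B A-1->C B-0->B B-1->B C-0->B C-1->D D-0->E D-1->B E-0->B E-1->F F-0->G F-1->F G-0->H G-1->F H-0->H H-1->F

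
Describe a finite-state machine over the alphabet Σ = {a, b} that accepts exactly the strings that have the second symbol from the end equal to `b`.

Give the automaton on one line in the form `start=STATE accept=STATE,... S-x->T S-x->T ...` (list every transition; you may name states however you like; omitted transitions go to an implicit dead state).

Because acceptance depends on a position counted from the end, the machine has to buffer the most recent 2 symbols. Make each state the string of the last up-to-2 symbols read; on input `x` shift the window left and append `x`. Accept when the buffered window has length 2 and begins with `b`.
        a   b  
>  S0   S1  S2 
   S1   S3  S4 
   S2   S5  S6 
   S3   S3  S4 
   S4   S5  S6 
 * S5   S3  S4 
 * S6   S5  S6 
(> = start, * = accepting)

start=S0 accept=S5,S6 S0-a->S1 S0-b->S2 S1-a->S3 S1-b->S4 S2-a->S5 S2-b->S6 S3-a->S3 S3-b->S4 S4-a->S5 S4-b->S6 S5-a->S3 S5-b->S4 S6-a->S5 S6-b->S6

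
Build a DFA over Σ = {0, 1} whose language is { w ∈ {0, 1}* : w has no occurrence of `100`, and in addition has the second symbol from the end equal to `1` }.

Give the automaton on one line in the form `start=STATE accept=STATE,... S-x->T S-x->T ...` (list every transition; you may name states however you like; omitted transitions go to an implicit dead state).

start=q0 accept=q2,q3 q0-0->q0 q0-1->q1 q1-0->q2 q1-1->q3 q2-0->q4 q2-1->q1 q3-0->q2 q3-1->q3 q4-0->q4 q4-1->q4

Handle the two conditions separately and then intersect. The first has 4 states tracking partial matches of the forbidden pattern `100`; the second has 7 states tracking the last 2 symbols read. A product state is a pair (one from each), accepting exactly when both do. Minimizing collapses redundant product states.
With 5 states:
        0   1  
>  q0   q0  q1 
   q1   q2  q3 
 * q2   q4  q1 
 * q3   q2  q3 
   q4   q4  q4 
(> = start, * = accepting)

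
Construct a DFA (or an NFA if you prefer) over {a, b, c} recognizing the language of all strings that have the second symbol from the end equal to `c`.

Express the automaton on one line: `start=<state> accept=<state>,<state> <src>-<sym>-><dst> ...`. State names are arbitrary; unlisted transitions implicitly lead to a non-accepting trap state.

A DFA must remember the last 2 symbols (since which symbol is second-to-last isn't known until the input ends). Use one state per possible window of the last ≤2 symbols; accept from those whose window starts with `c`.
With 13 states:
          a    b    c  
>  s0     s1   s2   s3 
   s1     s4   s5   s6 
   s2     s7   s8   s9 
   s3    s10  s11  s12 
   s4     s4   s5   s6 
   s5     s7   s8   s9 
   s6    s10  s11  s12 
   s7     s4   s5   s6 
   s8     s7   s8   s9 
   s9    s10  s11  s12 
 * s10    s4   s5   s6 
 * s11    s7   s8   s9 
 * s12   s10  s11  s12 
(> = start, * = accepting)

start=s0 accept=s10,s11,s12 s0-a->s1 s0-b->s2 s0-c->s3 s1-a->s4 s1-b->s5 s1-c->s6 s2-a->s7 s2-b->s8 s2-c->s9 s3-a->s10 s3-b->s11 s3-c->s12 s4-a->s4 s4-b->s5 s4-c->s6 s5-a->s7 s5-b->s8 s5-c->s9 s6-a->s10 s6-b->s11 s6-c->s12 s7-a->s4 s7-b->s5 s7-c->s6 s8-a->s7 s8-b->s8 s8-c->s9 s9-a->s10 s9-b->s11 s9-c->s12 s10-a->s4 s10-b->s5 s10-c->s6 s11-a->s7 s11-b->s8 s11-c->s9 s12-a->s10 s12-b->s11 s12-c->s12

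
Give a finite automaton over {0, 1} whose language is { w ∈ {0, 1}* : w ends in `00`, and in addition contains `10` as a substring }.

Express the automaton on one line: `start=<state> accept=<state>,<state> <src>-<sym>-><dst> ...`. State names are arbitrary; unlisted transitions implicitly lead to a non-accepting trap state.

start=q0 accept=q5 q0-0->q1 q0-1->q2 q1-0->q3 q1-1->q2 q2-0->q4 q2-1->q2 q3-0->q3 q3-1->q2 q4-0->q5 q4-1->q6 q5-0->q5 q5-1->q6 q6-0->q4 q6-1->q6

Handle the two conditions separately and then intersect. The first has 3 states tracking how much of the suffix `00` has currently been matched; the second has 3 states tracking whether and how much of `10` has been seen. A product state is a pair (one from each), accepting exactly when both do.
With 7 states:
        0   1  
>  q0   q1  q2 
   q1   q3  q2 
   q2   q4  q2 
   q3   q3  q2 
   q4   q5  q6 
 * q5   q5  q6 
   q6   q4  q6 
(> = start, * = accepting)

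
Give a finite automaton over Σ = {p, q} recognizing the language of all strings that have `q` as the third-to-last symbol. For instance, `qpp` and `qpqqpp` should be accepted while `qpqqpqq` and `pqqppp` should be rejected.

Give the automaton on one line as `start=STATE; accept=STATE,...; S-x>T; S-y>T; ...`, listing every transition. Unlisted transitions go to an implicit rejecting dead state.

start=A; accept=L,M,N,O; A-p>B; A-q>C; B-p>D; B-q>E; C-p>F; C-q>G; D-p>H; D-q>I; E-p>J; E-q>K; F-p>L; F-q>M; G-p>N; G-q>O; H-p>H; H-q>I; I-p>J; I-q>K; J-p>L; J-q>M; K-p>N; K-q>O; L-p>H; L-q>I; M-p>J; M-q>K; N-p>L; N-q>M; O-p>N; O-q>O

Because acceptance depends on a position counted from the end, the machine has to buffer the most recent 3 symbols. Make each state the string of the last up-to-3 symbols read; on input `x` shift the window left and append `x`. Accept when the buffered window has length 3 and begins with `q`.
With 15 states:
       p  q 
>  A   B  C 
   B   D  E 
   C   F  G 
   D   H  I 
   E   J  K 
   F   L  M 
   G   N  O 
   H   H  I 
   I   J  K 
   J   L  M 
   K   N  O 
 * L   H  I 
 * M   J  K 
 * N   L  M 
 * O   N  O 
(> = start, * = accepting)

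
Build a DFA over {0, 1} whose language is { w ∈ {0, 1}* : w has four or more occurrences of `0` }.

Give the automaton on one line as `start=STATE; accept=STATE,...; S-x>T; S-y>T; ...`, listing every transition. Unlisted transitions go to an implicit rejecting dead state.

start=A; accept=E,F; A-0>B; A-1>A; B-0>C; B-1>B; C-0>D; C-1>C; D-0>E; D-1>D; E-0>F; E-1>E; F-0>F; F-1>F

Count `0`s, saturating at 5: states A through E mean 0 through 4 `0`s seen; F means more than 4. Each `0` increments (capped at F); other symbols loop. Accept from {E, F}.
6 states suffice.
       0  1 
>  A   B  A 
   B   C  B 
   C   D  C 
   D   E  D 
 * E   F  E 
 * F   F  F 
(> = start, * = accepting)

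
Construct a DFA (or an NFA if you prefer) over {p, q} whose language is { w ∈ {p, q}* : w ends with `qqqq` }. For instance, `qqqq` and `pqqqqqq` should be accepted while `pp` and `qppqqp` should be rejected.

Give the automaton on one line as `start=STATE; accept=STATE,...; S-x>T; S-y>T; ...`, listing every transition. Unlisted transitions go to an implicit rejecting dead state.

start=S0; accept=S4; S0-p>S0; S0-q>S1; S1-p>S0; S1-q>S2; S2-p>S0; S2-q>S3; S3-p>S0; S3-q>S4; S4-p>S0; S4-q>S4

Remember how much of `qqqq` the current input suffix matches. State S0 means no match yet; S1 means the last symbol is `q`; S2 means the last 2 symbols are `qq`; S3 means the last 3 symbols are `qqq`; S4 means the last 4 symbols are `qqqq`. Only S4 accepts. On a mismatch, fall back to the longest proper suffix that is still a prefix of `qqqq`.
With 5 states:
        p   q  
>  S0   S0  S1 
   S1   S0  S2 
   S2   S0  S3 
   S3   S0  S4 
 * S4   S0  S4 
(> = start, * = accepting)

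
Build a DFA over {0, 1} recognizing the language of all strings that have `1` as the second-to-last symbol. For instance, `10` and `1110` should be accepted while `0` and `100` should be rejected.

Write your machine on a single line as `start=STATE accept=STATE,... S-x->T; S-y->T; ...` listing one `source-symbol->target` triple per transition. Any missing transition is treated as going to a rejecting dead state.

start=q0; accept=q5,q6; q0-0->q1; q0-1->q2; q1-0->q3; q1-1->q4; q2-0->q5; q2-1->q6; q3-0->q3; q3-1->q4; q4-0->q5; q4-1->q6; q5-0->q3; q5-1->q4; q6-0->q5; q6-1->q6

A DFA must remember the last 2 symbols (since which symbol is second-to-last isn't known until the input ends). Use one state per possible window of the last ≤2 symbols; accept from those whose window starts with `1`.
7 states suffice.
        0   1  
>  q0   q1  q2 
   q1   q3  q4 
   q2   q5  q6 
   q3   q3  q4 
   q4   q5  q6 
 * q5   q3  q4 
 * q6   q5  q6 
(> = start, * = accepting)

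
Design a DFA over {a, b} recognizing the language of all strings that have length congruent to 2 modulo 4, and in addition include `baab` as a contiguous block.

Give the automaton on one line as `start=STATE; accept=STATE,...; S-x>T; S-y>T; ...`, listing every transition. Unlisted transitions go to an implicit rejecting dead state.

start=s0; accept=s18; s0-a>s1; s0-b>s2; s1-a>s3; s1-b>s4; s2-a>s5; s2-b>s4; s3-a>s6; s3-b>s7; s4-a>s8; s4-b>s7; s5-a>s9; s5-b>s7; s6-a>s0; s6-b>s10; s7-a>s11; s7-b>s10; s8-a>s12; s8-b>s10; s9-a>s0; s9-b>s13; s10-a>s14; s10-b>s2; s11-a>s15; s11-b>s2; s12-a>s1; s12-b>s16; s13-a>s16; s13-b>s16; s14-a>s17; s14-b>s4; s15-a>s3; s15-b>s18; s16-a>s18; s16-b>s18; s17-a>s6; s17-b>s19; s18-a>s19; s18-b>s19; s19-a>s13; s19-b>s13

Handle the two conditions separately and then intersect. One (4 states) tracks the input length modulo 4; the other (5 states) tracks whether and how much of `baab` has been seen. Each combined state is a pair, one component from each; accept when both components accept.
          a    b  
>  s0     s1   s2 
   s1     s3   s4 
   s2     s5   s4 
   s3     s6   s7 
   s4     s8   s7 
   s5     s9   s7 
   s6     s0  s10 
   s7    s11  s10 
   s8    s12  s10 
   s9     s0  s13 
   s10   s14   s2 
   s11   s15   s2 
   s12    s1  s16 
   s13   s16  s16 
   s14   s17   s4 
   s15    s3  s18 
   s16   s18  s18 
   s17    s6  s19 
 * s18   s19  s19 
   s19   s13  s13 
(> = start, * = accepting)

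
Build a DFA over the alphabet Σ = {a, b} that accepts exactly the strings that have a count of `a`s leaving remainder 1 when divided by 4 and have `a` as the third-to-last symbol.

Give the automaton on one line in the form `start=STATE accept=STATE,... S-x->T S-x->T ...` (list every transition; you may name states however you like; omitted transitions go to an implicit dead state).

start=q0 accept=q5,q9,q12,q13 q0-a->q1 q0-b->q0 q1-a->q2 q1-b->q3 q2-a->q4 q2-b->q2 q3-a->q2 q3-b->q5 q4-a->q6 q4-b->q7 q5-a->q2 q5-b->q8 q6-a->q9 q6-b->q10 q7-a->q11 q7-b->q7 q8-a->q2 q8-b->q8 q9-a->q2 q9-b->q12 q10-a->q13 q10-b->q0 q11-a->q14 q11-b->q10 q12-a->q2 q12-b->q5 q13-a->q2 q13-b->q3 q14-a->q2 q14-b->q12

Run two small machines in parallel and take their product. The first has 4 states tracking the count of `a`s modulo 4; the second has 15 states tracking the last 3 symbols read. A product state is a pair (one from each), accepting exactly when both do. After merging equivalent states the machine shrinks.
15 states suffice.
          a    b  
>  q0     q1   q0 
   q1     q2   q3 
   q2     q4   q2 
   q3     q2   q5 
   q4     q6   q7 
 * q5     q2   q8 
   q6     q9  q10 
   q7    q11   q7 
   q8     q2   q8 
 * q9     q2  q12 
   q10   q13   q0 
   q11   q14  q10 
 * q12    q2   q5 
 * q13    q2   q3 
   q14    q2  q12 
(> = start, * = accepting)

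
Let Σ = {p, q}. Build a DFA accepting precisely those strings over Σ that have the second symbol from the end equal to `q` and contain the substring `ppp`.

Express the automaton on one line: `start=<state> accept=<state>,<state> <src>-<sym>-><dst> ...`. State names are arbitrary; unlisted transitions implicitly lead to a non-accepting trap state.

Build one automaton per condition and run them in lockstep. One (7 states) tracks the last 2 symbols read; the other (4 states) tracks whether and how much of `ppp` has been seen. Each combined state is a pair, one component from each; accept when both components accept. Equivalent product states are then merged.
        p   q  
>  S0   S1  S0 
   S1   S2  S0 
   S2   S3  S0 
   S3   S3  S4 
   S4   S5  S6 
 * S5   S3  S4 
 * S6   S5  S6 
(> = start, * = accepting)

start=S0 accept=S5,S6 S0-p->S1 S0-q->S0 S1-p->S2 S1-q->S0 S2-p->S3 S2-q->S0 S3-p->S3 S3-q->S4 S4-p->S5 S4-q->S6 S5-p->S3 S5-q->S4 S6-p->S5 S6-q->S6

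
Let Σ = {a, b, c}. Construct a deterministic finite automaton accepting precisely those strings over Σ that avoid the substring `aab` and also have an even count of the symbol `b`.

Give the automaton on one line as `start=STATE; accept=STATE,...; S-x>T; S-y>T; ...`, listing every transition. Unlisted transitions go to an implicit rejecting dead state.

start=q0; accept=q0,q1,q3; q0-a>q1; q0-b>q2; q0-c>q0; q1-a>q3; q1-b>q2; q1-c>q0; q2-a>q4; q2-b>q0; q2-c>q2; q3-a>q3; q3-b>q5; q3-c>q0; q4-a>q6; q4-b>q0; q4-c>q2; q5-a>q5; q5-b>q5; q5-c>q5; q6-a>q6; q6-b>q5; q6-c>q2

Run two small machines in parallel and take their product. The first has 4 states tracking partial matches of the forbidden pattern `aab`; the second has 2 states tracking the count of `b`s modulo 2. A product state is a pair (one from each), accepting exactly when both do. Minimizing collapses redundant product states.
With 7 states:
        a   b   c  
>* q0   q1  q2  q0 
 * q1   q3  q2  q0 
   q2   q4  q0  q2 
 * q3   q3  q5  q0 
   q4   q6  q0  q2 
   q5   q5  q5  q5 
   q6   q6  q5  q2 
(> = start, * = accepting)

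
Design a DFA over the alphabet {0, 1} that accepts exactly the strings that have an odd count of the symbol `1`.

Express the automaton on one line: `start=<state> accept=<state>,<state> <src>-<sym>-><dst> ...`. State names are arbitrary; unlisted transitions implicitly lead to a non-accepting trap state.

Keep the running count of `1`s modulo 2: each `1` advances along the cycle s0 → s1 → s0 while other symbols loop. Accept at s1.
A 2-state machine:
        0   1  
>  s0   s0  s1 
 * s1   s1  s0 
(> = start, * = accepting)

start=s0 accept=s1 s0-0->s0 s0-1->s1 s1-0->s1 s1-1->s0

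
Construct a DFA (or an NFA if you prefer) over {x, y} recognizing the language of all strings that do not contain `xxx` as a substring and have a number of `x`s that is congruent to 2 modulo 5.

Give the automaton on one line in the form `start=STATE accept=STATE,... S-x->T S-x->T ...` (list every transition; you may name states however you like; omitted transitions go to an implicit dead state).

Handle the two conditions separately and then intersect. One (4 states) tracks partial matches of the forbidden pattern `xxx`; the other (5 states) tracks the count of `x`s modulo 5. Each combined state is a pair, one component from each; accept when both components accept.
20 states suffice.
          x    y  
>  S0     S1   S0 
   S1     S2   S3 
 * S2     S4   S5 
   S3     S6   S3 
   S4     S7   S4 
 * S5     S8   S5 
 * S6     S9   S5 
   S7    S10   S7 
   S8    S11  S12 
   S9     S7  S12 
   S10   S13  S10 
   S11   S10  S14 
   S12   S15  S12 
   S13   S16  S13 
   S14   S17  S14 
   S15   S18  S14 
   S16    S4  S16 
   S17   S19   S0 
   S18   S13   S0 
   S19   S16   S3 
(> = start, * = accepting)

start=S0 accept=S2,S5,S6 S0-x->S1 S0-y->S0 S1-x->S2 S1-y->S3 S2-x->S4 S2-y->S5 S3-x->S6 S3-y->S3 S4-x->S7 S4-y->S4 S5-x->S8 S5-y->S5 S6-x->S9 S6-y->S5 S7-x->S10 S7-y->S7 S8-x->S11 S8-y->S12 S9-x->S7 S9-y->S12 S10-x->S13 S10-y->S10 S11-x->S10 S11-y->S14 S12-x->S15 S12-y->S12 S13-x->S16 S13-y->S13 S14-x->S17 S14-y->S14 S15-x->S18 S15-y->S14 S16-x->S4 S16-y->S16 S17-x->S19 S17-y->S0 S18-x->S13 S18-y->S0 S19-x->S16 S19-y->S3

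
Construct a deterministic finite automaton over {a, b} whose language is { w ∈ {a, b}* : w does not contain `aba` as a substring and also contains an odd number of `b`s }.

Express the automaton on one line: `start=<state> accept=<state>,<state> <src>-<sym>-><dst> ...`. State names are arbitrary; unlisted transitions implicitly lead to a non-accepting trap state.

Run two small machines in parallel and take their product. The first has 4 states tracking partial matches of the forbidden pattern `aba`; the second has 2 states tracking the count of `b`s modulo 2. A product state is a pair (one from each), accepting exactly when both do.
With 8 states:
        a   b  
>  s0   s1  s2 
   s1   s1  s3 
 * s2   s4  s0 
 * s3   s5  s0 
 * s4   s4  s6 
   s5   s5  s7 
   s6   s7  s2 
   s7   s7  s5 
(> = start, * = accepting)

start=s0 accept=s2,s3,s4 s0-a->s1 s0-b->s2 s1-a->s1 s1-b->s3 s2-a->s4 s2-b->s0 s3-a->s5 s3-b->s0 s4-a->s4 s4-b->s6 s5-a->s5 s5-b->s7 s6-a->s7 s6-b->s2 s7-a->s7 s7-b->s5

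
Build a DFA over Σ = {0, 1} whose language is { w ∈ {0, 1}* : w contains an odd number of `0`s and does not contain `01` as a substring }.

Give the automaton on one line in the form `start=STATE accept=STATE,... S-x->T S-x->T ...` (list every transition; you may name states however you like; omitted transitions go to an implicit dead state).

start=A accept=B A-0->B A-1->A B-0->C B-1->D C-0->B C-1->E D-0->E D-1->D E-0->D E-1->E

Build one automaton per condition and run them in lockstep. The first has 2 states tracking the count of `0`s modulo 2; the second has 3 states tracking partial matches of the forbidden pattern `01`. A product state is a pair (one from each), accepting exactly when both do.
A 5-state machine:
       0  1 
>  A   B  A 
 * B   C  D 
   C   B  E 
   D   E  D 
   E   D  E 
(> = start, * = accepting)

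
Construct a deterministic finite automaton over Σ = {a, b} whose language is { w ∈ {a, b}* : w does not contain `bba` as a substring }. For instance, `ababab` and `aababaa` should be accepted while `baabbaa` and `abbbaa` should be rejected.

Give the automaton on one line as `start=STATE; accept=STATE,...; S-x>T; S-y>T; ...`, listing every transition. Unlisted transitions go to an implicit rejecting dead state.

start=q0; accept=q0,q1,q2; q0-a>q0; q0-b>q1; q1-a>q0; q1-b>q2; q2-a>q3; q2-b>q2; q3-a>q3; q3-b>q3

This is the complement of 'contains `bba`'. Use the same substring-matching states — q0 through q3 holding how much of `bba` has just been matched — but flip the accepting set: everything except the trap q3 accepts.
A 4-state machine:
        a   b  
>* q0   q0  q1 
 * q1   q0  q2 
 * q2   q3  q2 
   q3   q3  q3 
(> = start, * = accepting)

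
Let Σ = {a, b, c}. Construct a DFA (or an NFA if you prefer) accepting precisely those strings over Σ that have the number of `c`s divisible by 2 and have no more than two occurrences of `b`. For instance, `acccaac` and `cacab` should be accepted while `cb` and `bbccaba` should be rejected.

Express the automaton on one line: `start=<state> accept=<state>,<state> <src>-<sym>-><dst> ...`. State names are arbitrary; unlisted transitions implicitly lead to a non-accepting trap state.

Build one automaton per condition and run them in lockstep. One (2 states) tracks the count of `c`s modulo 2; the other (4 states) tracks the count of `b`s, saturating at 3. Each combined state is a pair, one component from each; accept when both components accept.
        a   b   c  
>* S0   S0  S1  S2 
 * S1   S1  S3  S4 
   S2   S2  S4  S0 
 * S3   S3  S5  S6 
   S4   S4  S6  S1 
   S5   S5  S5  S7 
   S6   S6  S7  S3 
   S7   S7  S7  S5 
(> = start, * = accepting)

start=S0 accept=S0,S1,S3 S0-a->S0 S0-b->S1 S0-c->S2 S1-a->S1 S1-b->S3 S1-c->S4 S2-a->S2 S2-b->S4 S2-c->S0 S3-a->S3 S3-b->S5 S3-c->S6 S4-a->S4 S4-b->S6 S4-c->S1 S5-a->S5 S5-b->S5 S5-c->S7 S6-a->S6 S6-b->S7 S6-c->S3 S7-a->S7 S7-b->S7 S7-c->S5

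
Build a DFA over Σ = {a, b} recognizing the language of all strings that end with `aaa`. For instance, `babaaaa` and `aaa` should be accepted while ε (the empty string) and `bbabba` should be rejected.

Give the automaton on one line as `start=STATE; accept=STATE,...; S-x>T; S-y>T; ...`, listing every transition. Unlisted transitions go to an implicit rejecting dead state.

Let each state record the length of the longest suffix of the input read so far that is also a prefix of `aaa`. q1 means the last symbol is `a`; q2 means the last 2 symbols are `aa`; q3 means the last 3 symbols are `aaa`. Accept only at q3, where the string currently ends in `aaa`.
A 4-state machine:
        a   b  
>  q0   q1  q0 
   q1   q2  q0 
   q2   q3  q0 
 * q3   q3  q0 
(> = start, * = accepting)

start=q0; accept=q3; q0-a>q1; q0-b>q0; q1-a>q2; q1-b>q0; q2-a>q3; q2-b>q0; q3-a>q3; q3-b>q0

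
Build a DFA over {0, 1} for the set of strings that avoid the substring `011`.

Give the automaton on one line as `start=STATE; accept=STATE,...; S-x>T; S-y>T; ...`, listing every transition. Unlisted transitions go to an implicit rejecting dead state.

This is the complement of 'contains `011`'. Use the same substring-matching states — q0 through q3 holding how much of `011` has just been matched — but flip the accepting set: everything except the trap q3 accepts.
A 4-state machine:
        0   1  
>* q0   q1  q0 
 * q1   q1  q2 
 * q2   q1  q3 
   q3   q3  q3 
(> = start, * = accepting)

start=q0; accept=q0,q1,q2; q0-0>q1; q0-1>q0; q1-0>q1; q1-1>q2; q2-0>q1; q2-1>q3; q3-0>q3; q3-1>q3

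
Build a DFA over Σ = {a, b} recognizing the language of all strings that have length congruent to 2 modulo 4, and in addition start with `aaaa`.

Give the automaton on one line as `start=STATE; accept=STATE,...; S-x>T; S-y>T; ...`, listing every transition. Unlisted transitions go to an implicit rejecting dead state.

Build one automaton per condition and run them in lockstep. One (4 states) tracks the input length modulo 4; the other (6 states) tracks whether the input so far still matches the prefix `aaaa`. Each combined state is a pair, one component from each; accept when both components accept.
12 states suffice.
          a    b  
>  q0     q1   q2 
   q1     q3   q4 
   q2     q4   q4 
   q3     q5   q6 
   q4     q6   q6 
   q5     q7   q8 
   q6     q8   q8 
   q7     q9   q9 
   q8     q2   q2 
   q9    q10  q10 
 * q10   q11  q11 
   q11    q7   q7 
(> = start, * = accepting)

start=q0; accept=q10; q0-a>q1; q0-b>q2; q1-a>q3; q1-b>q4; q2-a>q4; q2-b>q4; q3-a>q5; q3-b>q6; q4-a>q6; q4-b>q6; q5-a>q7; q5-b>q8; q6-a>q8; q6-b>q8; q7-a>q9; q7-b>q9; q8-a>q2; q8-b>q2; q9-a>q10; q9-b>q10; q10-a>q11; q10-b>q11; q11-a>q7; q11-b>q7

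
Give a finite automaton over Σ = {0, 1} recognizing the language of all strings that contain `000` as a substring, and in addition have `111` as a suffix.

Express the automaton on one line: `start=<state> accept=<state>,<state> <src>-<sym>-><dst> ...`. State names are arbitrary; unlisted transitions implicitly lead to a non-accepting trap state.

Run two small machines in parallel and take their product. One (4 states) tracks whether and how much of `000` has been seen; the other (4 states) tracks how much of the suffix `111` has currently been matched. Each combined state is a pair, one component from each; accept when both components accept. Minimizing collapses redundant product states.
A 7-state machine:
        0   1  
>  q0   q1  q0 
   q1   q2  q0 
   q2   q3  q0 
   q3   q3  q4 
   q4   q3  q5 
   q5   q3  q6 
 * q6   q3  q6 
(> = start, * = accepting)

start=q0 accept=q6 q0-0->q1 q0-1->q0 q1-0->q2 q1-1->q0 q2-0->q3 q2-1->q0 q3-0->q3 q3-1->q4 q4-0->q3 q4-1->q5 q5-0->q3 q5-1->q6 q6-0->q3 q6-1->q6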